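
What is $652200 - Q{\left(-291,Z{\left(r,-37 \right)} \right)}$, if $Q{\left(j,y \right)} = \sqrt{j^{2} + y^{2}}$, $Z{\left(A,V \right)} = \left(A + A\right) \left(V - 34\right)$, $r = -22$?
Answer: $652200 - \sqrt{9844057} \approx 6.4906 \cdot 10^{5}$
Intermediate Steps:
$Z{\left(A,V \right)} = 2 A \left(-34 + V\right)$
$652200 - Q{\left(-291,Z{\left(r,-37 \right)} \right)} = 652200 - \sqrt{\left(-291\right)^{2} + \left(2 \left(-22\right) \left(-34 - 37\right)\right)^{2}} = 652200 - \sqrt{84681 + \left(2 \left(-22\right) \left(-71\right)\right)^{2}} = 652200 - \sqrt{84681 + 3124^{2}} = 652200 - \sqrt{84681 + 9759376} = 652200 - \sqrt{9844057}$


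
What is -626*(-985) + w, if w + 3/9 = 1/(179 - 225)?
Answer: 85092131/138 ≈ 6.1661e+5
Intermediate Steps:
w = -49/138 (w = -⅓ + 1/(179 - 225) = -⅓ + 1/(-46) = -⅓ - 1/46 = -49/138 ≈ -0.35507)
-626*(-985) + w = -626*(-985) - 49/138 = 616610 - 49/138 = 85092131/138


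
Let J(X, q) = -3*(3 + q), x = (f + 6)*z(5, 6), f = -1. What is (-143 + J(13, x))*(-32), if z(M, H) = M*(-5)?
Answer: -7136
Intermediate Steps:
z(M, H) = -5*M
x = -125 (x = (-1 + 6)*(-5*5) = 5*(-25) = -125)
J(X, q) = -9 - 3*q
(-143 + J(13, x))*(-32) = (-143 + (-9 - 3*(-125)))*(-32) = (-143 + (-9 + 375))*(-32) = (-143 + 366)*(-32) = 223*(-32) = -7136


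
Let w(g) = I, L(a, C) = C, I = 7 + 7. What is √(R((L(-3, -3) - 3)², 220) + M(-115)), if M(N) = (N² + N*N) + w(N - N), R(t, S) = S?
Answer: 2*√6671 ≈ 163.35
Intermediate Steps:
I = 14
w(g) = 14
M(N) = 14 + 2*N² (M(N) = (N² + N*N) + 14 = (N² + N²) + 14 = 2*N² + 14 = 14 + 2*N²)
√(R((L(-3, -3) - 3)², 220) + M(-115)) = √(220 + (14 + 2*(-115)²)) = √(220 + (14 + 2*13225)) = √(220 + (14 + 26450)) = √(220 + 26464) = √26684 = 2*√6671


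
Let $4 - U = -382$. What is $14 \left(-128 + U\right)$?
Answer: $3612$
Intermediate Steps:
$U = 386$ ($U = 4 - -382 = 4 + 382 = 386$)
$14 \left(-128 + U\right) = 14 \left(-128 + 386\right) = 14 \cdot 258 = 3612$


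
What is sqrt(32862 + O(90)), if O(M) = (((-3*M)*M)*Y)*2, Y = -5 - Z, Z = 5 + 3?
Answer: sqrt(664662) ≈ 815.27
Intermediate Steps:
Z = 8
Y = -13 (Y = -5 - 1*8 = -5 - 8 = -13)
O(M) = 78*M**2 (O(M) = (((-3*M)*M)*(-13))*2 = (-3*M**2*(-13))*2 = (39*M**2)*2 = 78*M**2)
sqrt(32862 + O(90)) = sqrt(32862 + 78*90**2) = sqrt(32862 + 78*8100) = sqrt(32862 + 631800) = sqrt(664662)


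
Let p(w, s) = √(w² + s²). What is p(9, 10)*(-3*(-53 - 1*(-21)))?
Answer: 96*√181 ≈ 1291.5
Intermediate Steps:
p(w, s) = √(s² + w²)
p(9, 10)*(-3*(-53 - 1*(-21))) = √(10² + 9²)*(-3*(-53 - 1*(-21))) = √(100 + 81)*(-3*(-53 + 21)) = √181*(-3*(-32)) = √181*96 = 96*√181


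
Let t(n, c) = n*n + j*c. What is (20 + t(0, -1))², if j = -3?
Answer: 529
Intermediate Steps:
t(n, c) = n² - 3*c (t(n, c) = n*n - 3*c = n² - 3*c)
(20 + t(0, -1))² = (20 + (0² - 3*(-1)))² = (20 + (0 + 3))² = (20 + 3)² = 23² = 529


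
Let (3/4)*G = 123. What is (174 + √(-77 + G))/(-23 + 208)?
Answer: 174/185 + √87/185 ≈ 0.99096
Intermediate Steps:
G = 164 (G = (4/3)*123 = 164)
(174 + √(-77 + G))/(-23 + 208) = (174 + √(-77 + 164))/(-23 + 208) = (174 + √87)/185 = (174 + √87)*(1/185) = 174/185 + √87/185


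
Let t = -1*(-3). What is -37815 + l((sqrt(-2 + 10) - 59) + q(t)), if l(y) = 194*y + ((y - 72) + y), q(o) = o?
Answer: -48863 + 392*sqrt(2) ≈ -48309.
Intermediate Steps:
t = 3
l(y) = -72 + 196*y (l(y) = 194*y + ((-72 + y) + y) = 194*y + (-72 + 2*y) = -72 + 196*y)
-37815 + l((sqrt(-2 + 10) - 59) + q(t)) = -37815 + (-72 + 196*((sqrt(-2 + 10) - 59) + 3)) = -37815 + (-72 + 196*((sqrt(8) - 59) + 3)) = -37815 + (-72 + 196*((2*sqrt(2) - 59) + 3)) = -37815 + (-72 + 196*((-59 + 2*sqrt(2)) + 3)) = -37815 + (-72 + 196*(-56 + 2*sqrt(2))) = -37815 + (-72 + (-10976 + 392*sqrt(2))) = -37815 + (-11048 + 392*sqrt(2)) = -48863 + 392*sqrt(2)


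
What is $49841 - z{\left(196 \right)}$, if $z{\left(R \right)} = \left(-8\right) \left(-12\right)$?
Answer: $49745$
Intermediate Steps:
$z{\left(R \right)} = 96$
$49841 - z{\left(196 \right)} = 49841 - 96 = 49745$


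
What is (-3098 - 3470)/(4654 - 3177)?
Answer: -6568/1477 ≈ -4.4469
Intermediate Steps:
(-3098 - 3470)/(4654 - 3177) = -6568/1477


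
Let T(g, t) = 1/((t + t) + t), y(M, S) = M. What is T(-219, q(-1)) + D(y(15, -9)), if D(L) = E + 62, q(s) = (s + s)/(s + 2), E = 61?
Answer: 737/6 ≈ 122.83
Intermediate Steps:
q(s) = 2*s/(2 + s) (q(s) = (2*s)/(2 + s) = 2*s/(2 + s))
T(g, t) = 1/(3*t) (T(g, t) = 1/(2*t + t) = 1/(3*t))
D(L) = 123 (D(L) = 61 + 62 = 123)
T(-219, q(-1)) + D(y(15, -9)) = 1/(3*((2*(-1)/(2 - 1)))) + 123 = 1/(3*((2*(-1)/1))) + 123 = 1/(3*((2*(-1)*1))) + 123 = (⅓)/(-2) + 123 = (⅓)*(-½) + 123 = -⅙ + 123 = 737/6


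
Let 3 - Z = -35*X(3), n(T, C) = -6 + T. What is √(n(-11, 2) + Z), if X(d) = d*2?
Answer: 14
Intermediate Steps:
X(d) = 2*d
Z = 213 (Z = 3 - (-35)*2*3 = 3 - (-35)*6 = 3 - 1*(-210) = 3 + 210 = 213)
√(n(-11, 2) + Z) = √((-6 - 11) + 213) = √(-17 + 213) = √196 = 14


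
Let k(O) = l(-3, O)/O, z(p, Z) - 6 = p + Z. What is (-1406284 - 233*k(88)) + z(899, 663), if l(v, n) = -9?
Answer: -123612911/88 ≈ -1.4047e+6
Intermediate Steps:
z(p, Z) = 6 + Z + p (z(p, Z) = 6 + (p + Z) = 6 + (Z + p) = 6 + Z + p)
k(O) = -9/O
(-1406284 - 233*k(88)) + z(899, 663) = (-1406284 - (-2097)/88) + (6 + 663 + 899) = (-1406284 - (-2097)/88) + 1568 = (-1406284 - 233*(-9/88)) + 1568 = (-1406284 + 2097/88) + 1568 = -123750895/88 + 1568 = -123612911/88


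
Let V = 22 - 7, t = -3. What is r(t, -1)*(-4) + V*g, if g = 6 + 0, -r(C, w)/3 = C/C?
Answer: 102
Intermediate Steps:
r(C, w) = -3 (r(C, w) = -3*C/C = -3*1 = -3)
V = 15
g = 6
r(t, -1)*(-4) + V*g = -3*(-4) + 15*6 = 12 + 90 = 102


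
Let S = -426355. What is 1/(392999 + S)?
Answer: -1/33356 ≈ -2.9980e-5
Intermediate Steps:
1/(392999 + S) = 1/(392999 - 426355) = 1/(-33356) = -1/33356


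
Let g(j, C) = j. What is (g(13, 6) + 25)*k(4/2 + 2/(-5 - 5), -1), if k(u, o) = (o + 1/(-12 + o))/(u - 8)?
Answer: 2660/403 ≈ 6.6005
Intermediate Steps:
k(u, o) = (o + 1/(-12 + o))/(-8 + u)
(g(13, 6) + 25)*k(4/2 + 2/(-5 - 5), -1) = (13 + 25)*((1 + (-1)² - 12*(-1))/(96 - 12*(4/2 + 2/(-5 - 5)) - 8*(-1) - (4/2 + 2/(-5 - 5)))) = 38*((1 + 1 + 12)/(96 - 12*(4*(½) + 2/(-10)) + 8 - (4*(½) + 2/(-10)))) = 38*(14/(96 - 12*(2 + 2*(-⅒)) + 8 - (2 + 2*(-⅒)))) = 38*(14/(96 - 12*(2 - ⅕) + 8 - (2 - ⅕))) = 38*(14/(96 - 12*9/5 + 8 - 1*9/5)) = 38*(14/(96 - 108/5 + 8 - 9/5)) = 38*(14/(403/5)) = 38*((5/403)*14) = 38*(70/403) = 2660/403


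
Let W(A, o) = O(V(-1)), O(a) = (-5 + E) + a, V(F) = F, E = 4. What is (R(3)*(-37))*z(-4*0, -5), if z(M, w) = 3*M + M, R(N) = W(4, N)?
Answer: 0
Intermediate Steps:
O(a) = -1 + a (O(a) = (-5 + 4) + a = -1 + a)
W(A, o) = -2 (W(A, o) = -1 - 1 = -2)
R(N) = -2
z(M, w) = 4*M
(R(3)*(-37))*z(-4*0, -5) = (-2*(-37))*(4*(-4*0)) = 74*(4*0) = 74*0 = 0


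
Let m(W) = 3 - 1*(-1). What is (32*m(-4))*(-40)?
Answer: -5120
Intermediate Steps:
m(W) = 4 (m(W) = 3 + 1 = 4)
(32*m(-4))*(-40) = (32*4)*(-40) = 128*(-40) = -5120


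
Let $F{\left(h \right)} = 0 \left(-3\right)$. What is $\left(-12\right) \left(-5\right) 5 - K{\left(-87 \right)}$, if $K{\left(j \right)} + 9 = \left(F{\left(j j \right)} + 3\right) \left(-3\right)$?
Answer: $318$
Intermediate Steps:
$F{\left(h \right)} = 0$
$K{\left(j \right)} = -18$ ($K{\left(j \right)} = -9 + \left(0 + 3\right) \left(-3\right) = -9 + 3 \left(-3\right) = -9 - 9 = -18$)
$\left(-12\right) \left(-5\right) 5 - K{\left(-87 \right)} = \left(-12\right) \left(-5\right) 5 - -18 = 60 \cdot 5 + 18 = 300 + 18 = 318$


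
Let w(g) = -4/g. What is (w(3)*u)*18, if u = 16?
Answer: -384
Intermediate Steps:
(w(3)*u)*18 = (-4/3*16)*18 = (-4*1/3*16)*18 = -4/3*16*18 = -64/3*18 = -384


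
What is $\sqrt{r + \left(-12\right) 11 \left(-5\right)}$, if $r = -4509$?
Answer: $i \sqrt{3849} \approx 62.04 i$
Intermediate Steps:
$\sqrt{r + \left(-12\right) 11 \left(-5\right)} = \sqrt{-4509 + \left(-12\right) 11 \left(-5\right)} = \sqrt{-4509 - -660} = \sqrt{-4509 + 660} = \sqrt{-3849} = i \sqrt{3849}$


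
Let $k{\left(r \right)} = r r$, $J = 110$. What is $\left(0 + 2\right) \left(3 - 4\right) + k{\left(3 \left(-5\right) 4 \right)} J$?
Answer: $395998$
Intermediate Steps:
$k{\left(r \right)} = r^{2}$
$\left(0 + 2\right) \left(3 - 4\right) + k{\left(3 \left(-5\right) 4 \right)} J = \left(0 + 2\right) \left(3 - 4\right) + \left(3 \left(-5\right) 4\right)^{2} \cdot 110 = 2 \left(3 - 4\right) + \left(\left(-15\right) 4\right)^{2} \cdot 110 = 2 \left(-1\right) + \left(-60\right)^{2} \cdot 110 = -2 + 3600 \cdot 110 = -2 + 396000 = 395998$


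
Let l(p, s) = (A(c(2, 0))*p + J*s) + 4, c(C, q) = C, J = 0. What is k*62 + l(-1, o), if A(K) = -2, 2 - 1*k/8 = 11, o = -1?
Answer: -4458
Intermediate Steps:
k = -72 (k = 16 - 8*11 = 16 - 88 = -72)
l(p, s) = 4 - 2*p (l(p, s) = (-2*p + 0*s) + 4 = (-2*p + 0) + 4 = -2*p + 4 = 4 - 2*p)
k*62 + l(-1, o) = -72*62 + (4 - 2*(-1)) = -4464 + (4 + 2) = -4464 + 6 = -4458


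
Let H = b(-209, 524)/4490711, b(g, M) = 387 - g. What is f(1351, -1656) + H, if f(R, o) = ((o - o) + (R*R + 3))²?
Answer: 100404149628664628/30139 ≈ 3.3314e+12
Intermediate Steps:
f(R, o) = (3 + R²)² (f(R, o) = (0 + (R² + 3))² = (0 + (3 + R²))² = (3 + R²)²)
H = 4/30139 (H = (387 - 1*(-209))/4490711 = (387 + 209)*(1/4490711) = 596*(1/4490711) = 4/30139 ≈ 0.00013272)
f(1351, -1656) + H = (3 + 1351²)² + 4/30139 = (3 + 1825201)² + 4/30139 = 1825204² + 4/30139 = 3331369641616 + 4/30139 = 100404149628664628/30139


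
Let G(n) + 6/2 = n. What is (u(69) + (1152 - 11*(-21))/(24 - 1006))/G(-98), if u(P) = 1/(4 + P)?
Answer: 99977/7240286 ≈ 0.013808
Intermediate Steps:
G(n) = -3 + n
(u(69) + (1152 - 11*(-21))/(24 - 1006))/G(-98) = (1/(4 + 69) + (1152 - 11*(-21))/(24 - 1006))/(-3 - 98) = (1/73 + (1152 + 231)/(-982))/(-101) = (1/73 + 1383*(-1/982))*(-1/101) = (1/73 - 1383/982)*(-1/101) = -99977/71686*(-1/101) = 99977/7240286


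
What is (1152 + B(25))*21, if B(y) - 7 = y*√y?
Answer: 26964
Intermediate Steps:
B(y) = 7 + y^(3/2) (B(y) = 7 + y*√y = 7 + y^(3/2))
(1152 + B(25))*21 = (1152 + (7 + 25^(3/2)))*21 = (1152 + (7 + 125))*21 = (1152 + 132)*21 = 1284*21 = 26964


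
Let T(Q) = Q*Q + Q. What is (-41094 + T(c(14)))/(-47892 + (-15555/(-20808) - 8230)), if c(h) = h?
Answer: 16680672/22897471 ≈ 0.72849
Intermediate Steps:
T(Q) = Q + Q**2 (T(Q) = Q**2 + Q = Q + Q**2)
(-41094 + T(c(14)))/(-47892 + (-15555/(-20808) - 8230)) = (-41094 + 14*(1 + 14))/(-47892 + (-15555/(-20808) - 8230)) = (-41094 + 14*15)/(-47892 + (-15555*(-1/20808) - 8230)) = (-41094 + 210)/(-47892 + (305/408 - 8230)) = -40884/(-47892 - 3357535/408) = -40884/(-22897471/408) = -40884*(-408/22897471) = 16680672/22897471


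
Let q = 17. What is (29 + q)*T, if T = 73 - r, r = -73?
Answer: 6716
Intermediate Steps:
T = 146 (T = 73 - 1*(-73) = 73 + 73 = 146)
(29 + q)*T = (29 + 17)*146 = 46*146 = 6716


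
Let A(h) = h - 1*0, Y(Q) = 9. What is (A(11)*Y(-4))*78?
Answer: 7722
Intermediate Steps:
A(h) = h (A(h) = h + 0 = h)
(A(11)*Y(-4))*78 = (11*9)*78 = 99*78 = 7722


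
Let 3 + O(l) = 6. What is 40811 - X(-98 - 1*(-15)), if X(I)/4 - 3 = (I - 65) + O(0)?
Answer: 41379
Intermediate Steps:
O(l) = 3 (O(l) = -3 + 6 = 3)
X(I) = -236 + 4*I (X(I) = 12 + 4*((I - 65) + 3) = 12 + 4*((-65 + I) + 3) = 12 + 4*(-62 + I) = 12 + (-248 + 4*I) = -236 + 4*I)
40811 - X(-98 - 1*(-15)) = 40811 - (-236 + 4*(-98 - 1*(-15))) = 40811 - (-236 + 4*(-98 + 15)) = 40811 - (-236 + 4*(-83)) = 40811 - (-236 - 332) = 40811 - 1*(-568) = 40811 + 568 = 41379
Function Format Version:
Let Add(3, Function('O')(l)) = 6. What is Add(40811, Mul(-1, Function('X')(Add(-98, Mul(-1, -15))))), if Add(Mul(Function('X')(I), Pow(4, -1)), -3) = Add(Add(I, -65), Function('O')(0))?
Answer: 41379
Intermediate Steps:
Function('O')(l) = 3 (Function('O')(l) = Add(-3, 6) = 3)
Function('X')(I) = Add(-236, Mul(4, I)) (Function('X')(I) = Add(12, Mul(4, Add(Add(I, -65), 3))) = Add(12, Mul(4, Add(Add(-65, I), 3))) = Add(12, Mul(4, Add(-62, I))) = Add(12, Add(-248, Mul(4, I))) = Add(-236, Mul(4, I)))
Add(40811, Mul(-1, Function('X')(Add(-98, Mul(-1, -15))))) = Add(40811, Mul(-1, Add(-236, Mul(4, Add(-98, Mul(-1, -15)))))) = Add(40811, Mul(-1, Add(-236, Mul(4, Add(-98, 15))))) = Add(40811, Mul(-1, Add(-236, Mul(4, -83)))) = Add(40811, Mul(-1, Add(-236, -332))) = Add(40811, Mul(-1, -568)) = Add(40811, 568) = 41379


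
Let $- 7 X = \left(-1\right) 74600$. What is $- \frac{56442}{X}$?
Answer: $- \frac{197547}{37300} \approx -5.2962$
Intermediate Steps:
$X = \frac{74600}{7}$ ($X = - \frac{\left(-1\right) 74600}{7} = \left(- \frac{1}{7}\right) \left(-74600\right) = \frac{74600}{7} \approx 10657.0$)
$- \frac{56442}{X} = - \frac{56442}{\frac{74600}{7}} = \left(-56442\right) \frac{7}{74600} = - \frac{197547}{37300}$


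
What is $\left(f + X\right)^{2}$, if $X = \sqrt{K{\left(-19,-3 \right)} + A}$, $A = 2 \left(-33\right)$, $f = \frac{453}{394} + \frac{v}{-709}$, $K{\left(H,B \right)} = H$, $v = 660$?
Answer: $- \frac{6629168223091}{78034187716} + \frac{61137 i \sqrt{85}}{139673} \approx -84.952 + 4.0355 i$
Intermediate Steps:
$f = \frac{61137}{279346}$ ($f = \frac{453}{394} + \frac{660}{-709} = 453 \cdot \frac{1}{394} + 660 \left(- \frac{1}{709}\right) = \frac{453}{394} - \frac{660}{709} = \frac{61137}{279346} \approx 0.21886$)
$A = -66$
$X = i \sqrt{85}$ ($X = \sqrt{-19 - 66} = \sqrt{-85} = i \sqrt{85} \approx 9.2195 i$)
$\left(f + X\right)^{2} = \left(\frac{61137}{279346} + i \sqrt{85}\right)^{2}$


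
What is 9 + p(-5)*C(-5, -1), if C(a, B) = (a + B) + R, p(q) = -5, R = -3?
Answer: 54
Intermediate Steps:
C(a, B) = -3 + B + a (C(a, B) = (a + B) - 3 = (B + a) - 3 = -3 + B + a)
9 + p(-5)*C(-5, -1) = 9 - 5*(-3 - 1 - 5) = 9 - 5*(-9) = 9 + 45 = 54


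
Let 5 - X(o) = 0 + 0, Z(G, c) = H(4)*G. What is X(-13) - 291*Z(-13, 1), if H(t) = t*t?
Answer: 60533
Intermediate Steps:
H(t) = t²
Z(G, c) = 16*G (Z(G, c) = 4²*G = 16*G)
X(o) = 5 (X(o) = 5 - (0 + 0) = 5 - 1*0 = 5 + 0 = 5)
X(-13) - 291*Z(-13, 1) = 5 - 4656*(-13) = 5 - 291*(-208) = 5 + 60528 = 60533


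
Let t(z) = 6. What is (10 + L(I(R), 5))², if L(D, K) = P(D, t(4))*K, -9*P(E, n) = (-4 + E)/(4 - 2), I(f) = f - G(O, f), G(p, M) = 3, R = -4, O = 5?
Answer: 55225/324 ≈ 170.45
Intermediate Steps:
I(f) = -3 + f (I(f) = f - 1*3 = f - 3 = -3 + f)
P(E, n) = 2/9 - E/18 (P(E, n) = -(-4 + E)/(9*(4 - 2)) = -(-4 + E)/(9*2) = -(-2 + E/2)/9 = 2/9 - E/18)
L(D, K) = K*(2/9 - D/18) (L(D, K) = (2/9 - D/18)*K = K*(2/9 - D/18))
(10 + L(I(R), 5))² = (10 + (1/18)*5*(4 - (-3 - 4)))² = (10 + (1/18)*5*(4 - 1*(-7)))² = (10 + (1/18)*5*(4 + 7))² = (10 + (1/18)*5*11)² = (10 + 55/18)² = (235/18)² = 55225/324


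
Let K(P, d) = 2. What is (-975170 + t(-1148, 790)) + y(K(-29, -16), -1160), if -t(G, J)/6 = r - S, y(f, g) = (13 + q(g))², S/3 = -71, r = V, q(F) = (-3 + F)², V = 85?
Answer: 1829477089766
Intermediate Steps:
r = 85
S = -213 (S = 3*(-71) = -213)
y(f, g) = (13 + (-3 + g)²)²
t(G, J) = -1788 (t(G, J) = -6*(85 - 1*(-213)) = -6*(85 + 213) = -6*298 = -1788)
(-975170 + t(-1148, 790)) + y(K(-29, -16), -1160) = (-975170 - 1788) + (13 + (-3 - 1160)²)² = -976958 + (13 + (-1163)²)² = -976958 + (13 + 1352569)² = -976958 + 1352582² = -976958 + 1829478066724 = 1829477089766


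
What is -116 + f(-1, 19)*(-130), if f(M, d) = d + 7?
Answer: -3496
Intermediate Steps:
f(M, d) = 7 + d
-116 + f(-1, 19)*(-130) = -116 + (7 + 19)*(-130) = -116 + 26*(-130) = -116 - 3380 = -3496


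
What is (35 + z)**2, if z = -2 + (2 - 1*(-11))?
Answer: 2116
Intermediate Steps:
z = 11 (z = -2 + (2 + 11) = -2 + 13 = 11)
(35 + z)**2 = (35 + 11)**2 = 46**2 = 2116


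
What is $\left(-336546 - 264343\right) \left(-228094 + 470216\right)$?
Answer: $-145488446458$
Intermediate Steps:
$\left(-336546 - 264343\right) \left(-228094 + 470216\right) = \left(-600889\right) 242122 = -145488446458$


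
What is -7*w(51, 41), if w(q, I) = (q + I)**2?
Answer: -59248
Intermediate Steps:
w(q, I) = (I + q)**2
-7*w(51, 41) = -7*(41 + 51)**2 = -7*92**2 = -7*8464 = -59248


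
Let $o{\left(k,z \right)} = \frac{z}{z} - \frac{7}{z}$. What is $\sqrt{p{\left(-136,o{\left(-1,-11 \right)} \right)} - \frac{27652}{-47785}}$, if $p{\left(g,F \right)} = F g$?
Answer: $\frac{14 i \sqrt{312896323355}}{525635} \approx 14.899 i$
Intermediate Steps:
$o{\left(k,z \right)} = 1 - \frac{7}{z}$
$\sqrt{p{\left(-136,o{\left(-1,-11 \right)} \right)} - \frac{27652}{-47785}} = \sqrt{\frac{-7 - 11}{-11} \left(-136\right) - \frac{27652}{-47785}} = \sqrt{\left(- \frac{1}{11}\right) \left(-18\right) \left(-136\right) - - \frac{27652}{47785}} = \sqrt{\frac{18}{11} \left(-136\right) + \frac{27652}{47785}} = \sqrt{- \frac{2448}{11} + \frac{27652}{47785}} = \sqrt{- \frac{116673508}{525635}} = \frac{14 i \sqrt{312896323355}}{525635}$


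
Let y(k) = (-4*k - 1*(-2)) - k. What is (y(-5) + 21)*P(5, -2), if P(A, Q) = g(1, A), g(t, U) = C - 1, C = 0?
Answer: -48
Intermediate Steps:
g(t, U) = -1 (g(t, U) = 0 - 1 = -1)
P(A, Q) = -1
y(k) = 2 - 5*k (y(k) = (-4*k + 2) - k = (2 - 4*k) - k = 2 - 5*k)
(y(-5) + 21)*P(5, -2) = ((2 - 5*(-5)) + 21)*(-1) = ((2 + 25) + 21)*(-1) = (27 + 21)*(-1) = 48*(-1) = -48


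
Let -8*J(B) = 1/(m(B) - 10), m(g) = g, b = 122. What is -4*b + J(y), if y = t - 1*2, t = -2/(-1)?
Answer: -39039/80 ≈ -487.99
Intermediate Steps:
t = 2 (t = -2*(-1) = 2)
y = 0 (y = 2 - 1*2 = 2 - 2 = 0)
J(B) = -1/(8*(-10 + B)) (J(B) = -1/(8*(B - 10)) = -1/(8*(-10 + B)))
-4*b + J(y) = -4*122 - 1/(-80 + 8*0) = -488 - 1/(-80 + 0) = -488 - 1/(-80) = -488 - 1*(-1/80) = -488 + 1/80 = -39039/80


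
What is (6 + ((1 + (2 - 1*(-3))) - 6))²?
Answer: 36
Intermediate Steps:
(6 + ((1 + (2 - 1*(-3))) - 6))² = (6 + ((1 + (2 + 3)) - 6))² = (6 + ((1 + 5) - 6))² = (6 + (6 - 6))² = (6 + 0)² = 6² = 36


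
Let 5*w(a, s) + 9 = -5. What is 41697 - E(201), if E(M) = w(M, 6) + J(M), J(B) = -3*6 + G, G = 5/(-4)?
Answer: 834381/20 ≈ 41719.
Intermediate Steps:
w(a, s) = -14/5 (w(a, s) = -9/5 + (⅕)*(-5) = -9/5 - 1 = -14/5)
G = -5/4 (G = 5*(-¼) = -5/4 ≈ -1.2500)
J(B) = -77/4 (J(B) = -3*6 - 5/4 = -18 - 5/4 = -77/4)
E(M) = -441/20 (E(M) = -14/5 - 77/4 = -441/20)
41697 - E(201) = 41697 - 1*(-441/20) = 41697 + 441/20 = 834381/20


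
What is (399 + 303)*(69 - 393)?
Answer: -227448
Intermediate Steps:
(399 + 303)*(69 - 393) = 702*(-324) = -227448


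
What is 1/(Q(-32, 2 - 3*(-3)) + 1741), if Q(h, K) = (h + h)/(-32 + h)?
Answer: 1/1742 ≈ 0.00057405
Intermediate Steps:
Q(h, K) = 2*h/(-32 + h) (Q(h, K) = (2*h)/(-32 + h) = 2*h/(-32 + h))
1/(Q(-32, 2 - 3*(-3)) + 1741) = 1/(2*(-32)/(-32 - 32) + 1741) = 1/(2*(-32)/(-64) + 1741) = 1/(2*(-32)*(-1/64) + 1741) = 1/(1 + 1741) = 1/1742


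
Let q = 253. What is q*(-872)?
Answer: -220616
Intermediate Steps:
q*(-872) = 253*(-872) = -220616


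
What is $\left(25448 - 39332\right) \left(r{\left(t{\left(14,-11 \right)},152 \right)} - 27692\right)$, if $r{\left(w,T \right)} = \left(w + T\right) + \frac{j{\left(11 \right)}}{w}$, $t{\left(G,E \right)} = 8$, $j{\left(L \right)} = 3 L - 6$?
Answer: $\frac{764414859}{2} \approx 3.8221 \cdot 10^{8}$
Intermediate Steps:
$j{\left(L \right)} = -6 + 3 L$
$r{\left(w,T \right)} = T + w + \frac{27}{w}$ ($r{\left(w,T \right)} = \left(w + T\right) + \frac{-6 + 3 \cdot 11}{w} = \left(T + w\right) + \frac{-6 + 33}{w} = \left(T + w\right) + \frac{27}{w} = T + w + \frac{27}{w}$)
$\left(25448 - 39332\right) \left(r{\left(t{\left(14,-11 \right)},152 \right)} - 27692\right) = \left(25448 - 39332\right) \left(\left(152 + 8 + \frac{27}{8}\right) - 27692\right) = - 13884 \left(\left(152 + 8 + 27 \cdot \frac{1}{8}\right) - 27692\right) = - 13884 \left(\left(152 + 8 + \frac{27}{8}\right) - 27692\right) = - 13884 \left(\frac{1307}{8} - 27692\right) = \left(-13884\right) \left(- \frac{220229}{8}\right) = \frac{764414859}{2}$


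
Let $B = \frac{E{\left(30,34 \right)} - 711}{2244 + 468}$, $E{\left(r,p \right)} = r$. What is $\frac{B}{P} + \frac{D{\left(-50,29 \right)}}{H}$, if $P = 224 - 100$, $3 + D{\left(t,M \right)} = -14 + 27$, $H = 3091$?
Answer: $\frac{419303}{346488736} \approx 0.0012101$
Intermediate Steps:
$D{\left(t,M \right)} = 10$ ($D{\left(t,M \right)} = -3 + \left(-14 + 27\right) = -3 + 13 = 10$)
$P = 124$
$B = - \frac{227}{904}$ ($B = \frac{30 - 711}{2244 + 468} = - \frac{681}{2712} = \left(-681\right) \frac{1}{2712} = - \frac{227}{904} \approx -0.25111$)
$\frac{B}{P} + \frac{D{\left(-50,29 \right)}}{H} = - \frac{227}{904 \cdot 124} + \frac{10}{3091} = \left(- \frac{227}{904}\right) \frac{1}{124} + 10 \cdot \frac{1}{3091} = - \frac{227}{112096} + \frac{10}{3091} = \frac{419303}{346488736}$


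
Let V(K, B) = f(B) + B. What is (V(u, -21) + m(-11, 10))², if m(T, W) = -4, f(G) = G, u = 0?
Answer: 2116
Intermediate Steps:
V(K, B) = 2*B (V(K, B) = B + B = 2*B)
(V(u, -21) + m(-11, 10))² = (2*(-21) - 4)² = (-42 - 4)² = (-46)² = 2116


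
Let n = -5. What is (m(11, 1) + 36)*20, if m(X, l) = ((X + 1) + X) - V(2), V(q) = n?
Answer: 1280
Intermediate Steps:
V(q) = -5
m(X, l) = 6 + 2*X (m(X, l) = ((X + 1) + X) - 1*(-5) = ((1 + X) + X) + 5 = (1 + 2*X) + 5 = 6 + 2*X)
(m(11, 1) + 36)*20 = ((6 + 2*11) + 36)*20 = ((6 + 22) + 36)*20 = (28 + 36)*20 = 64*20 = 1280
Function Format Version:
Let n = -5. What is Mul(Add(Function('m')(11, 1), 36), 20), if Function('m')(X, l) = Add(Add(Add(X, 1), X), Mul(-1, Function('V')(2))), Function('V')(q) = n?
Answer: 1280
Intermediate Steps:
Function('V')(q) = -5
Function('m')(X, l) = Add(6, Mul(2, X)) (Function('m')(X, l) = Add(Add(Add(X, 1), X), Mul(-1, -5)) = Add(Add(Add(1, X), X), 5) = Add(Add(1, Mul(2, X)), 5) = Add(6, Mul(2, X)))
Mul(Add(Function('m')(11, 1), 36), 20) = Mul(Add(Add(6, Mul(2, 11)), 36), 20) = Mul(Add(Add(6, 22), 36), 20) = Mul(Add(28, 36), 20) = Mul(64, 20) = 1280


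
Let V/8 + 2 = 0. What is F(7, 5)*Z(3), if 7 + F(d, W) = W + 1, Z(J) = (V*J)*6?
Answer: 288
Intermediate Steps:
V = -16 (V = -16 + 8*0 = -16 + 0 = -16)
Z(J) = -96*J (Z(J) = -16*J*6 = -96*J)
F(d, W) = -6 + W (F(d, W) = -7 + (W + 1) = -7 + (1 + W) = -6 + W)
F(7, 5)*Z(3) = (-6 + 5)*(-96*3) = -1*(-288) = 288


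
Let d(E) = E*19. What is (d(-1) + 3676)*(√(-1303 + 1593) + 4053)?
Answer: 14821821 + 3657*√290 ≈ 1.4884e+7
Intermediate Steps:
d(E) = 19*E
(d(-1) + 3676)*(√(-1303 + 1593) + 4053) = (19*(-1) + 3676)*(√(-1303 + 1593) + 4053) = (-19 + 3676)*(√290 + 4053) = 3657*(4053 + √290) = 14821821 + 3657*√290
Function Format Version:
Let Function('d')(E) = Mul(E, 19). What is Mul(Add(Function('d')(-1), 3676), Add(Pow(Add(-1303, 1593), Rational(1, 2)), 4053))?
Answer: Add(14821821, Mul(3657, Pow(290, Rational(1, 2)))) ≈ 1.4884e+7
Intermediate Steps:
Function('d')(E) = Mul(19, E)
Mul(Add(Function('d')(-1), 3676), Add(Pow(Add(-1303, 1593), Rational(1, 2)), 4053)) = Mul(Add(Mul(19, -1), 3676), Add(Pow(Add(-1303, 1593), Rational(1, 2)), 4053)) = Mul(Add(-19, 3676), Add(Pow(290, Rational(1, 2)), 4053)) = Mul(3657, Add(4053, Pow(290, Rational(1, 2)))) = Add(14821821, Mul(3657, Pow(290, Rational(1, 2))))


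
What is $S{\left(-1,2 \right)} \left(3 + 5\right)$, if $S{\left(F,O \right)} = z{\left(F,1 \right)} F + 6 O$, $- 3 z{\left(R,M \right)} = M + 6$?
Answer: $\frac{344}{3} \approx 114.67$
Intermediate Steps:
$z{\left(R,M \right)} = -2 - \frac{M}{3}$ ($z{\left(R,M \right)} = - \frac{M + 6}{3} = - \frac{6 + M}{3} = -2 - \frac{M}{3}$)
$S{\left(F,O \right)} = 6 O - \frac{7 F}{3}$ ($S{\left(F,O \right)} = \left(-2 - \frac{1}{3}\right) F + 6 O = - \frac{7 F}{3} + 6 O = 6 O - \frac{7 F}{3}$)
$S{\left(-1,2 \right)} \left(3 + 5\right) = \left(6 \cdot 2 - - \frac{7}{3}\right) \left(3 + 5\right) = \left(12 + \frac{7}{3}\right) 8 = \frac{43}{3} \cdot 8 = \frac{344}{3}$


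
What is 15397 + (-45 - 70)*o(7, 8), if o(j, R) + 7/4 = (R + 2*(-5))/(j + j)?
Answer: 437211/28 ≈ 15615.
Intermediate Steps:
o(j, R) = -7/4 + (-10 + R)/(2*j) (o(j, R) = -7/4 + (R + 2*(-5))/(j + j) = -7/4 + (R - 10)/((2*j)) = -7/4 + (-10 + R)*(1/(2*j)) = -7/4 + (-10 + R)/(2*j))
15397 + (-45 - 70)*o(7, 8) = 15397 + (-45 - 70)*((1/4)*(-20 - 7*7 + 2*8)/7) = 15397 - 115*(-20 - 49 + 16)/(4*7) = 15397 - 115*(-53)/(4*7) = 15397 - 115*(-53/28) = 15397 + 6095/28 = 437211/28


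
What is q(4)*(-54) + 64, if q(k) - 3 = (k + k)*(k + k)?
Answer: -3554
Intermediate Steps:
q(k) = 3 + 4*k**2 (q(k) = 3 + (k + k)*(k + k) = 3 + (2*k)*(2*k) = 3 + 4*k**2)
q(4)*(-54) + 64 = (3 + 4*4**2)*(-54) + 64 = (3 + 4*16)*(-54) + 64 = (3 + 64)*(-54) + 64 = 67*(-54) + 64 = -3618 + 64 = -3554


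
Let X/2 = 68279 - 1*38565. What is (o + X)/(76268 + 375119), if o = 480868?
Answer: 540296/451387 ≈ 1.1970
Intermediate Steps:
X = 59428 (X = 2*(68279 - 1*38565) = 2*(68279 - 38565) = 2*29714 = 59428)
(o + X)/(76268 + 375119) = (480868 + 59428)/(76268 + 375119) = 540296/451387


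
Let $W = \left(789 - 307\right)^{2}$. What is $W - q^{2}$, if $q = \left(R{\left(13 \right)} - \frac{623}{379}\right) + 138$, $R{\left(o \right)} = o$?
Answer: $\frac{30167012448}{143641} \approx 2.1002 \cdot 10^{5}$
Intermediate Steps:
$q = \frac{56606}{379}$ ($q = \left(13 - \frac{623}{379}\right) + 138 = \frac{4304}{379} + 138 = \frac{56606}{379} \approx 149.36$)
$W = 232324$ ($W = 482^{2} = 232324$)
$W - q^{2} = 232324 - \left(\frac{56606}{379}\right)^{2} = 232324 - \frac{3204239236}{143641} = \frac{30167012448}{143641}$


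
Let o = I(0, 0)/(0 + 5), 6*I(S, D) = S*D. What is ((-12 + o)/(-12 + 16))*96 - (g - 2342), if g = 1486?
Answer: 568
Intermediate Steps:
I(S, D) = D*S/6 (I(S, D) = (S*D)/6 = (D*S)/6 = D*S/6)
o = 0 (o = ((1/6)*0*0)/(0 + 5) = 0/5 = (1/5)*0 = 0)
((-12 + o)/(-12 + 16))*96 - (g - 2342) = ((-12 + 0)/(-12 + 16))*96 - (1486 - 2342) = -12/4*96 - 1*(-856) = -12*1/4*96 + 856 = -3*96 + 856 = -288 + 856 = 568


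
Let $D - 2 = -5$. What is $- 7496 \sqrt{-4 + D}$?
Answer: $- 7496 i \sqrt{7} \approx - 19833.0 i$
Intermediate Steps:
$D = -3$ ($D = 2 - 5 = -3$)
$- 7496 \sqrt{-4 + D} = - 7496 \sqrt{-4 - 3} = - 7496 \sqrt{-7} = - 7496 i \sqrt{7}$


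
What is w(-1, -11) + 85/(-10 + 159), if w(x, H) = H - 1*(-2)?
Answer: -1256/149 ≈ -8.4295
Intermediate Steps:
w(x, H) = 2 + H (w(x, H) = H + 2 = 2 + H)
w(-1, -11) + 85/(-10 + 159) = (2 - 11) + 85/(-10 + 159) = -9 + 85/149 = -1256/149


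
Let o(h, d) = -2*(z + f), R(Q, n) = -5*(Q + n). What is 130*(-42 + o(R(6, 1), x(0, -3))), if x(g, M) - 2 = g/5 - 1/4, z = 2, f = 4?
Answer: -7020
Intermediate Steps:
R(Q, n) = -5*Q - 5*n
x(g, M) = 7/4 + g/5 (x(g, M) = 2 + (g/5 - 1/4) = 2 + (g*(⅕) - 1*¼) = 2 + (g/5 - ¼) = 2 + (-¼ + g/5) = 7/4 + g/5)
o(h, d) = -12 (o(h, d) = -2*(2 + 4) = -2*6 = -12)
130*(-42 + o(R(6, 1), x(0, -3))) = 130*(-42 - 12) = 130*(-54) = -7020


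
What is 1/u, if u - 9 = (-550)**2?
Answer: 1/302509 ≈ 3.3057e-6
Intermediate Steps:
u = 302509 (u = 9 + (-550)**2 = 9 + 302500 = 302509)
1/u = 1/302509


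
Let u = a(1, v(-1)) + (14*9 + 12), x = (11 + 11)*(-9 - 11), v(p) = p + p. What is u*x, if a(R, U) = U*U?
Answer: -62480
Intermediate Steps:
v(p) = 2*p
a(R, U) = U²
x = -440 (x = 22*(-20) = -440)
u = 142 (u = (2*(-1))² + (14*9 + 12) = (-2)² + (126 + 12) = 4 + 138 = 142)
u*x = 142*(-440) = -62480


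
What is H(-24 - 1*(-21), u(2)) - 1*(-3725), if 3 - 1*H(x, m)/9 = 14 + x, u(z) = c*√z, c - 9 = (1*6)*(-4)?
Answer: 3653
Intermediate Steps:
c = -15 (c = 9 + (1*6)*(-4) = 9 + 6*(-4) = 9 - 24 = -15)
u(z) = -15*√z
H(x, m) = -99 - 9*x (H(x, m) = 27 - 9*(14 + x) = 27 + (-126 - 9*x) = -99 - 9*x)
H(-24 - 1*(-21), u(2)) - 1*(-3725) = (-99 - 9*(-24 - 1*(-21))) - 1*(-3725) = (-99 - 9*(-24 + 21)) + 3725 = (-99 - 9*(-3)) + 3725 = (-99 + 27) + 3725 = -72 + 3725 = 3653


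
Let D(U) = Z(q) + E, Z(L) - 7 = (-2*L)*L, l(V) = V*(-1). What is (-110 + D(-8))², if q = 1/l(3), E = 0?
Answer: 863041/81 ≈ 10655.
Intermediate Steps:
l(V) = -V
q = -⅓ (q = 1/(-1*3) = 1/(-3) = -⅓ ≈ -0.33333)
Z(L) = 7 - 2*L² (Z(L) = 7 + (-2*L)*L = 7 - 2*L²)
D(U) = 61/9 (D(U) = (7 - 2*(-⅓)²) + 0 = (7 - 2*⅑) + 0 = (7 - 2/9) + 0 = 61/9 + 0 = 61/9)
(-110 + D(-8))² = (-110 + 61/9)² = (-929/9)² = 863041/81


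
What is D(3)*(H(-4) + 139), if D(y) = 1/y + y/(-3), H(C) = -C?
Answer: -286/3 ≈ -95.333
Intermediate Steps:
D(y) = 1/y - y/3 (D(y) = 1/y + y*(-⅓) = 1/y - y/3)
D(3)*(H(-4) + 139) = (1/3 - ⅓*3)*(-1*(-4) + 139) = (⅓ - 1)*(4 + 139) = -⅔*143 = -286/3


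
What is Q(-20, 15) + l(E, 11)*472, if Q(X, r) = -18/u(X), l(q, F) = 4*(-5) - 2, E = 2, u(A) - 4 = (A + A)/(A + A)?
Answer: -51938/5 ≈ -10388.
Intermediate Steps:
u(A) = 5 (u(A) = 4 + (A + A)/(A + A) = 4 + (2*A)/((2*A)) = 4 + (2*A)*(1/(2*A)) = 4 + 1 = 5)
l(q, F) = -22 (l(q, F) = -20 - 2 = -22)
Q(X, r) = -18/5
Q(-20, 15) + l(E, 11)*472 = -18/5 - 22*472 = -18/5 - 10384 = -51938/5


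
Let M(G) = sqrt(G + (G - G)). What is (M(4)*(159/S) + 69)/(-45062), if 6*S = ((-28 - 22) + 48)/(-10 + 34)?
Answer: 22827/45062 ≈ 0.50657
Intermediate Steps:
M(G) = sqrt(G) (M(G) = sqrt(G + 0) = sqrt(G))
S = -1/72 (S = (((-28 - 22) + 48)/(-10 + 34))/6 = ((-50 + 48)/24)/6 = (-2*1/24)/6 = (1/6)*(-1/12) = -1/72 ≈ -0.013889)
(M(4)*(159/S) + 69)/(-45062) = (sqrt(4)*(159/(-1/72)) + 69)/(-45062) = (2*(159*(-72)) + 69)*(-1/45062) = (2*(-11448) + 69)*(-1/45062) = (-22896 + 69)*(-1/45062) = -22827*(-1/45062) = 22827/45062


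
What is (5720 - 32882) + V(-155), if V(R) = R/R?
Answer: -27161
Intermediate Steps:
V(R) = 1
(5720 - 32882) + V(-155) = (5720 - 32882) + 1 = -27162 + 1 = -27161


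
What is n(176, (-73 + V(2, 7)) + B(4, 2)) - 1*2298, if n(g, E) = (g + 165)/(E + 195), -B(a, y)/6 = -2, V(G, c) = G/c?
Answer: -2157733/940 ≈ -2295.5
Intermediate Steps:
B(a, y) = 12 (B(a, y) = -6*(-2) = 12)
n(g, E) = (165 + g)/(195 + E)
n(176, (-73 + V(2, 7)) + B(4, 2)) - 1*2298 = (165 + 176)/(195 + ((-73 + 2/7) + 12)) - 1*2298 = 341/(195 + ((-73 + 2*(⅐)) + 12)) - 2298 = 341/(195 + ((-73 + 2/7) + 12)) - 2298 = 341/(195 + (-509/7 + 12)) - 2298 = 341/(195 - 425/7) - 2298 = 341/(940/7) - 2298 = (7/940)*341 - 2298 = 2387/940 - 2298 = -2157733/940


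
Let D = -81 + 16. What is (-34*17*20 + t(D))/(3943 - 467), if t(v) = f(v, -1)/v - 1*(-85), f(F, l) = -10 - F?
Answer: -74593/22594 ≈ -3.3015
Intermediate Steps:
D = -65
t(v) = 85 + (-10 - v)/v (t(v) = (-10 - v)/v - 1*(-85) = (-10 - v)/v + 85 = 85 + (-10 - v)/v)
(-34*17*20 + t(D))/(3943 - 467) = (-34*17*20 + (84 - 10/(-65)))/(3943 - 467) = (-578*20 + (84 - 10*(-1/65)))/3476 = (-11560 + (84 + 2/13))*(1/3476) = (-11560 + 1094/13)*(1/3476) = -149186/13*1/3476 = -74593/22594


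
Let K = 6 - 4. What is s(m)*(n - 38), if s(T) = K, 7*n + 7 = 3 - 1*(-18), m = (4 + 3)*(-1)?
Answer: -72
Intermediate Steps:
m = -7 (m = 7*(-1) = -7)
K = 2
n = 2 (n = -1 + (3 - 1*(-18))/7 = -1 + (3 + 18)/7 = -1 + (1/7)*21 = -1 + 3 = 2)
s(T) = 2
s(m)*(n - 38) = 2*(2 - 38) = 2*(-36) = -72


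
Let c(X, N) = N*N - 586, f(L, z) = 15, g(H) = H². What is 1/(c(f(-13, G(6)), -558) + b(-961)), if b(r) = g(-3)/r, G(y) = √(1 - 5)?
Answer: 961/298657649 ≈ 3.2177e-6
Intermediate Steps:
G(y) = 2*I (G(y) = √(-4) = 2*I)
b(r) = 9/r (b(r) = (-3)²/r = 9/r)
c(X, N) = -586 + N² (c(X, N) = N² - 586 = -586 + N²)
1/(c(f(-13, G(6)), -558) + b(-961)) = 1/((-586 + (-558)²) + 9/(-961)) = 1/((-586 + 311364) + 9*(-1/961)) = 1/(310778 - 9/961) = 1/(298657649/961) = 961/298657649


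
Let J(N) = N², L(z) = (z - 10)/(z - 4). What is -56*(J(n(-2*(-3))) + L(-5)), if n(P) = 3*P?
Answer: -54712/3 ≈ -18237.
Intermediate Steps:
L(z) = (-10 + z)/(-4 + z)
-56*(J(n(-2*(-3))) + L(-5)) = -56*((3*(-2*(-3)))² + (-10 - 5)/(-4 - 5)) = -56*((3*6)² - 15/(-9)) = -56*(18² - ⅑*(-15)) = -56*(324 + 5/3) = -56*977/3 = -54712/3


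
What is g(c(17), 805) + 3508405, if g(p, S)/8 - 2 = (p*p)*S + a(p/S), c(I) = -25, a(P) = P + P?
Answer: 1212880701/161 ≈ 7.5334e+6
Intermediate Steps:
a(P) = 2*P
g(p, S) = 16 + 8*S*p**2 + 16*p/S (g(p, S) = 16 + 8*((p*p)*S + 2*(p/S)) = 16 + 8*(p**2*S + 2*p/S) = 16 + 8*(S*p**2 + 2*p/S) = 16 + (8*S*p**2 + 16*p/S) = 16 + 8*S*p**2 + 16*p/S)
g(c(17), 805) + 3508405 = (16 + 8*805*(-25)**2 + 16*(-25)/805) + 3508405 = (16 + 8*805*625 + 16*(-25)*(1/805)) + 3508405 = (16 + 4025000 - 80/161) + 3508405 = 648027496/161 + 3508405 = 1212880701/161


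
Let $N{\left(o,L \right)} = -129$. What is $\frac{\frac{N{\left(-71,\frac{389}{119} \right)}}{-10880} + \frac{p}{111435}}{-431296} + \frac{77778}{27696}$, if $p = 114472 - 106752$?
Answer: $\frac{9968332652232097}{3549627910594560} \approx 2.8083$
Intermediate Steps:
$p = 7720$
$\frac{\frac{N{\left(-71,\frac{389}{119} \right)}}{-10880} + \frac{p}{111435}}{-431296} + \frac{77778}{27696} = \frac{- \frac{129}{-10880} + \frac{7720}{111435}}{-431296} + \frac{77778}{27696} = \left(\left(-129\right) \left(- \frac{1}{10880}\right) + 7720 \cdot \frac{1}{111435}\right) \left(- \frac{1}{431296}\right) + 77778 \cdot \frac{1}{27696} = \left(\frac{129}{10880} + \frac{1544}{22287}\right) \left(- \frac{1}{431296}\right) + \frac{12963}{4616} = \frac{1157279}{14263680} \left(- \frac{1}{431296}\right) + \frac{12963}{4616} = - \frac{1157279}{6151868129280} + \frac{12963}{4616} = \frac{9968332652232097}{3549627910594560}$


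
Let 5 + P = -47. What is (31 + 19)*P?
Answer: -2600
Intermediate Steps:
P = -52 (P = -5 - 47 = -52)
(31 + 19)*P = (31 + 19)*(-52) = 50*(-52) = -2600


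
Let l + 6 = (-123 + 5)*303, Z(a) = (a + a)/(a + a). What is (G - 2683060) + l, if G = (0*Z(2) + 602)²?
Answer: -2356416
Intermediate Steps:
Z(a) = 1 (Z(a) = (2*a)/((2*a)) = (2*a)*(1/(2*a)) = 1)
l = -35760 (l = -6 + (-123 + 5)*303 = -6 - 118*303 = -6 - 35754 = -35760)
G = 362404 (G = (0*1 + 602)² = (0 + 602)² = 602² = 362404)
(G - 2683060) + l = (362404 - 2683060) - 35760 = -2320656 - 35760 = -2356416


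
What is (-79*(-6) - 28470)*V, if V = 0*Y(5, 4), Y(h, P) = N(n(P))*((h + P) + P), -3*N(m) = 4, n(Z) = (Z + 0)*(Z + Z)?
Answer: 0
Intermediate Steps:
n(Z) = 2*Z² (n(Z) = Z*(2*Z) = 2*Z²)
N(m) = -4/3 (N(m) = -⅓*4 = -4/3)
Y(h, P) = -8*P/3 - 4*h/3 (Y(h, P) = -4*((h + P) + P)/3 = -4*((P + h) + P)/3 = -4*(h + 2*P)/3 = -8*P/3 - 4*h/3)
V = 0 (V = 0*(-8/3*4 - 4/3*5) = 0*(-32/3 - 20/3) = 0*(-52/3) = 0)
(-79*(-6) - 28470)*V = (-79*(-6) - 28470)*0 = (474 - 28470)*0 = -27996*0 = 0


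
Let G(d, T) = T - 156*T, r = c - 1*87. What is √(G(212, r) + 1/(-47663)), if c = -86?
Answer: 4*√3807330401567/47663 ≈ 163.75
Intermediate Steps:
r = -173 (r = -86 - 1*87 = -86 - 87 = -173)
G(d, T) = -155*T
√(G(212, r) + 1/(-47663)) = √(-155*(-173) + 1/(-47663)) = √(26815 - 1/47663) = √(1278083344/47663) = 4*√3807330401567/47663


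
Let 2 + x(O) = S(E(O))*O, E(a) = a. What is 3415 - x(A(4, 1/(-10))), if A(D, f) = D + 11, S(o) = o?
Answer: 3192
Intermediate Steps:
A(D, f) = 11 + D
x(O) = -2 + O² (x(O) = -2 + O*O = -2 + O²)
3415 - x(A(4, 1/(-10))) = 3415 - (-2 + (11 + 4)²) = 3415 - (-2 + 15²) = 3415 - (-2 + 225) = 3415 - 1*223 = 3415 - 223 = 3192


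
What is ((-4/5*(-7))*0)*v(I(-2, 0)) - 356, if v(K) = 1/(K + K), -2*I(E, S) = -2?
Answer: -356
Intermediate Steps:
I(E, S) = 1 (I(E, S) = -½*(-2) = 1)
v(K) = 1/(2*K)
((-4/5*(-7))*0)*v(I(-2, 0)) - 356 = ((-4/5*(-7))*0)*((½)/1) - 356 = ((-4*⅕*(-7))*0)*((½)*1) - 356 = (-⅘*(-7)*0)*(½) - 356 = ((28/5)*0)*(½) - 356 = 0*(½) - 356 = 0 - 356 = -356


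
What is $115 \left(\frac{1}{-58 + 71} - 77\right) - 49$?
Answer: $- \frac{115637}{13} \approx -8895.2$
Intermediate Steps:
$115 \left(\frac{1}{-58 + 71} - 77\right) - 49 = 115 \left(\frac{1}{13} - 77\right) - 49 = 115 \left(- \frac{1000}{13}\right) - 49 = - \frac{115000}{13} - 49 = - \frac{115637}{13}$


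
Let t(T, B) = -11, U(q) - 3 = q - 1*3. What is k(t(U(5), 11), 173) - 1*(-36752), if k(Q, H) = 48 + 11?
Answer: 36811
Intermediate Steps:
U(q) = q (U(q) = 3 + (q - 1*3) = 3 + (q - 3) = 3 + (-3 + q) = q)
k(Q, H) = 59
k(t(U(5), 11), 173) - 1*(-36752) = 59 - 1*(-36752) = 59 + 36752 = 36811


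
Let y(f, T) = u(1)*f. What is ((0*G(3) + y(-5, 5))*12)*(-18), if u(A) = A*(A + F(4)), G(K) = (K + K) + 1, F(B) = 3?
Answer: 4320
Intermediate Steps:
G(K) = 1 + 2*K (G(K) = 2*K + 1 = 1 + 2*K)
u(A) = A*(3 + A) (u(A) = A*(A + 3) = A*(3 + A))
y(f, T) = 4*f (y(f, T) = (1*(3 + 1))*f = (1*4)*f = 4*f)
((0*G(3) + y(-5, 5))*12)*(-18) = ((0*(1 + 2*3) + 4*(-5))*12)*(-18) = ((0*(1 + 6) - 20)*12)*(-18) = ((0*7 - 20)*12)*(-18) = ((0 - 20)*12)*(-18) = -20*12*(-18) = -240*(-18) = 4320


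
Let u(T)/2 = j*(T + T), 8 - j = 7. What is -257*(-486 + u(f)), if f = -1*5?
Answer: 130042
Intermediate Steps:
j = 1 (j = 8 - 1*7 = 8 - 7 = 1)
f = -5
u(T) = 4*T (u(T) = 2*(1*(T + T)) = 2*(1*(2*T)) = 2*(2*T) = 4*T)
-257*(-486 + u(f)) = -257*(-486 + 4*(-5)) = -257*(-486 - 20) = -257*(-506) = 130042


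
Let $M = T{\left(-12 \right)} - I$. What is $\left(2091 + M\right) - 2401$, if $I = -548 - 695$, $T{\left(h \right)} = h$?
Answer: $921$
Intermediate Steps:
$I = -1243$
$M = 1231$ ($M = -12 - -1243 = -12 + 1243 = 1231$)
$\left(2091 + M\right) - 2401 = \left(2091 + 1231\right) - 2401 = 3322 - 2401 = 921$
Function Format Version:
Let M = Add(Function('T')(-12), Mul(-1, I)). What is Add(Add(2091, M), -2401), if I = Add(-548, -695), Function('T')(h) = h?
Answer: 921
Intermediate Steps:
I = -1243
M = 1231 (M = Add(-12, Mul(-1, -1243)) = Add(-12, 1243) = 1231)
Add(Add(2091, M), -2401) = Add(Add(2091, 1231), -2401) = Add(3322, -2401) = 921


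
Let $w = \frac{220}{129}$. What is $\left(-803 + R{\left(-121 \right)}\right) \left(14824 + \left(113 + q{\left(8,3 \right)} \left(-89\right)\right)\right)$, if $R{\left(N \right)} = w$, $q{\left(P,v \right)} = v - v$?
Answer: $- \frac{514664293}{43} \approx -1.1969 \cdot 10^{7}$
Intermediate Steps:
$q{\left(P,v \right)} = 0$
$w = \frac{220}{129}$ ($w = 220 \cdot \frac{1}{129} = \frac{220}{129} \approx 1.7054$)
$R{\left(N \right)} = \frac{220}{129}$
$\left(-803 + R{\left(-121 \right)}\right) \left(14824 + \left(113 + q{\left(8,3 \right)} \left(-89\right)\right)\right) = \left(-803 + \frac{220}{129}\right) \left(14824 + \left(113 + 0 \left(-89\right)\right)\right) = - \frac{103367 \left(14824 + \left(113 + 0\right)\right)}{129} = - \frac{103367 \left(14824 + 113\right)}{129} = \left(- \frac{103367}{129}\right) 14937 = - \frac{514664293}{43}$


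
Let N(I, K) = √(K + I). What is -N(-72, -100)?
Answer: -2*I*√43 ≈ -13.115*I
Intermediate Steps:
N(I, K) = √(I + K)
-N(-72, -100) = -√(-72 - 100) = -√(-172) = -2*I*√43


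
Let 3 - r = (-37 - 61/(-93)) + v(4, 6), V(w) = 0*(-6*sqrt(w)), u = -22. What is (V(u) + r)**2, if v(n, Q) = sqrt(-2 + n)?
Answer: 13405579/8649 - 7318*sqrt(2)/93 ≈ 1438.7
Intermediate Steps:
V(w) = 0
r = 3659/93 - sqrt(2) (r = 3 - ((-37 - 61/(-93)) + sqrt(-2 + 4)) = 3 - ((-37 - 61*(-1/93)) + sqrt(2)) = 3 - ((-37 + 61/93) + sqrt(2)) = 3 - (-3380/93 + sqrt(2)) = 3 + (3380/93 - sqrt(2)) = 3659/93 - sqrt(2) ≈ 37.930)
(V(u) + r)**2 = (0 + (3659/93 - sqrt(2)))**2 = (3659/93 - sqrt(2))**2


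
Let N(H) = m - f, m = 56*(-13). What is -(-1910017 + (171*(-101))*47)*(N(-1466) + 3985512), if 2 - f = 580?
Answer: 10847174964948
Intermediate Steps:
m = -728
f = -578 (f = 2 - 1*580 = 2 - 580 = -578)
N(H) = -150 (N(H) = -728 - 1*(-578) = -728 + 578 = -150)
-(-1910017 + (171*(-101))*47)*(N(-1466) + 3985512) = -(-1910017 + (171*(-101))*47)*(-150 + 3985512) = -(-1910017 - 17271*47)*3985362 = -(-1910017 - 811737)*3985362 = -(-2721754)*3985362 = -1*(-10847174964948) = 10847174964948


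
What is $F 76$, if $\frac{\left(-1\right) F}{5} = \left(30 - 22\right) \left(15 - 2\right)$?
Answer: $-39520$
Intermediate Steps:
$F = -520$ ($F = - 5 \left(30 - 22\right) \left(15 - 2\right) = - 5 \cdot 8 \cdot 13 = \left(-5\right) 104 = -520$)
$F 76 = \left(-520\right) 76 = -39520$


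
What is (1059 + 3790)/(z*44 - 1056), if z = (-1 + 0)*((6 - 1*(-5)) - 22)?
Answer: -373/44 ≈ -8.4773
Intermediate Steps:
z = 11 (z = -((6 + 5) - 22) = -(11 - 22) = -1*(-11) = 11)
(1059 + 3790)/(z*44 - 1056) = (1059 + 3790)/(11*44 - 1056) = 4849/(484 - 1056) = 4849/(-572) = 4849*(-1/572) = -373/44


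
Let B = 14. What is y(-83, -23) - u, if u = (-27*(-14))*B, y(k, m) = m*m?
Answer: -4763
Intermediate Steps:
y(k, m) = m²
u = 5292 (u = -27*(-14)*14 = 378*14 = 5292)
y(-83, -23) - u = (-23)² - 1*5292 = 529 - 5292 = -4763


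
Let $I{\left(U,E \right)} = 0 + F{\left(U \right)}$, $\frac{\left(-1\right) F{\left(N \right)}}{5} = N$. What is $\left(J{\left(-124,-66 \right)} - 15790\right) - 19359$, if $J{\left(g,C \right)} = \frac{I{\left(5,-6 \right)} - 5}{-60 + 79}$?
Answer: $- \frac{667861}{19} \approx -35151.0$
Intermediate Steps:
$F{\left(N \right)} = - 5 N$
$I{\left(U,E \right)} = - 5 U$ ($I{\left(U,E \right)} = 0 - 5 U = - 5 U$)
$J{\left(g,C \right)} = - \frac{30}{19}$ ($J{\left(g,C \right)} = \frac{\left(-5\right) 5 - 5}{-60 + 79} = \frac{-25 - 5}{19} = \left(-30\right) \frac{1}{19} = - \frac{30}{19}$)
$\left(J{\left(-124,-66 \right)} - 15790\right) - 19359 = \left(- \frac{30}{19} - 15790\right) - 19359 = - \frac{300040}{19} - 19359 = - \frac{667861}{19}$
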